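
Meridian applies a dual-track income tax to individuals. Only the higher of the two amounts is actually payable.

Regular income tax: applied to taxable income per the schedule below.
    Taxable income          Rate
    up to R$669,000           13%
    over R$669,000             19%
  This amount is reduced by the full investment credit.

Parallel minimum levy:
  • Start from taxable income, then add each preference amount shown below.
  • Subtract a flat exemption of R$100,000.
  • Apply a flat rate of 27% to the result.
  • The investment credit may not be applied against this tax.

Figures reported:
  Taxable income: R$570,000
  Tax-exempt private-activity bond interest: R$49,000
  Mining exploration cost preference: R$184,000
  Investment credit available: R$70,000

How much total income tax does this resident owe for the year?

R$189,810

Regular income tax:
  R$570,000 × 13% = R$74,100
  Less investment credit R$70,000 → R$4,100

Parallel minimum levy:
  Adjusted income: R$570,000 + R$49,000 + R$184,000 = R$803,000
  Less exemption R$100,000 → base R$703,000
  R$703,000 × 27% = R$189,810

R$189,810 > R$4,100, so the parallel minimum levy is the binding amount.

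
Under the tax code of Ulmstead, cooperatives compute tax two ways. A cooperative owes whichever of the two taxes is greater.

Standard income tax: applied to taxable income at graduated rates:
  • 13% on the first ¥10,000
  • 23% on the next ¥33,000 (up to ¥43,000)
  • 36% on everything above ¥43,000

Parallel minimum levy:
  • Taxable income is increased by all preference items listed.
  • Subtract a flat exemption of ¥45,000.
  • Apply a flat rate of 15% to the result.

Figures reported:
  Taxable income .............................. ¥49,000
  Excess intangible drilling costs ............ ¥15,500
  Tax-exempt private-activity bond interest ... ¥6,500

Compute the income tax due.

¥11,050

Parallel minimum levy:
  Adjusted income: ¥49,000 + ¥15,500 + ¥6,500 = ¥71,000
  Less exemption ¥45,000 → base ¥26,000
  ¥26,000 × 15% = ¥3,900

Standard income tax:
  ¥10,000 × 13% = ¥1,300
  ¥33,000 × 23% = ¥7,590
  ¥6,000 × 36% = ¥2,160
  → ¥11,050

¥11,050 > ¥3,900, so the standard income tax governs.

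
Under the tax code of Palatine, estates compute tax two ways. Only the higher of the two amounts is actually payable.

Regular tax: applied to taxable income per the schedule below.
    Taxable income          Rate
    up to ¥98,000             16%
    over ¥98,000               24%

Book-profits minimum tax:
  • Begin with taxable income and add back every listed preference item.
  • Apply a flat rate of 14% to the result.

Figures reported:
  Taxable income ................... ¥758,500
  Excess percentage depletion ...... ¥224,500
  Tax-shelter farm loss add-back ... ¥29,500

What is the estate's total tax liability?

¥174,200

Book-profits minimum tax:
  Adjusted income: ¥758,500 + ¥224,500 + ¥29,500 = ¥1,012,500
  ¥1,012,500 × 14% = ¥141,750

Regular tax:
  ¥98,000 × 16% = ¥15,680
  ¥660,500 × 24% = ¥158,520
  → ¥174,200

¥174,200 > ¥141,750, so the regular tax governs.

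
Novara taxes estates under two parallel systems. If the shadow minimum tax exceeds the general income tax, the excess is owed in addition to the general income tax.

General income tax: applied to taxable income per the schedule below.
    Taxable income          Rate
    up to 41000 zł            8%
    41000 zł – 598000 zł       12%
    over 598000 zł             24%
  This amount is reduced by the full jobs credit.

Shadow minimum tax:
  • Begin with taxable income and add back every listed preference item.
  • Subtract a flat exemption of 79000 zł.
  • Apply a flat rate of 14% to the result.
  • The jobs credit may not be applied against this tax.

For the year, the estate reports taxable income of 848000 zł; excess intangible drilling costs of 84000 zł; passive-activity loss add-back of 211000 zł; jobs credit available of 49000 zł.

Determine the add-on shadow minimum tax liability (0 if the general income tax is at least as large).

Shadow minimum tax:
  Adjusted income: 848000 zł + 84000 zł + 211000 zł = 1143000 zł
  Less exemption 79000 zł → base 1064000 zł
  1064000 zł × 14% = 148960 zł

General income tax:
  41000 zł × 8% = 3280 zł
  557000 zł × 12% = 66840 zł
  250000 zł × 24% = 60000 zł
  → 130120 zł
  Less jobs credit 49000 zł → 81120 zł

Excess of shadow minimum tax over general income tax: 148960 zł − 81120 zł = 67840 zł.

67840 zł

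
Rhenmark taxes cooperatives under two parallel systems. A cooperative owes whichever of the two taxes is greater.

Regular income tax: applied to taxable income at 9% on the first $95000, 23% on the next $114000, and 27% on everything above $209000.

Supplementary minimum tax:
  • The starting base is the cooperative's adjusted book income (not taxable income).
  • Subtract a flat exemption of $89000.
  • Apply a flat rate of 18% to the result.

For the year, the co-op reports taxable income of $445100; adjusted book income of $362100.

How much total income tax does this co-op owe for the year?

$98517

Regular income tax:
  $95000 × 9% = $8550
  $114000 × 23% = $26220
  $236100 × 27% = $63747
  → $98517

Supplementary minimum tax:
  Base (adjusted book income): $362100
  Less exemption $89000 → base $273100
  $273100 × 18% = $49158

$98517 > $49158, so the regular income tax governs.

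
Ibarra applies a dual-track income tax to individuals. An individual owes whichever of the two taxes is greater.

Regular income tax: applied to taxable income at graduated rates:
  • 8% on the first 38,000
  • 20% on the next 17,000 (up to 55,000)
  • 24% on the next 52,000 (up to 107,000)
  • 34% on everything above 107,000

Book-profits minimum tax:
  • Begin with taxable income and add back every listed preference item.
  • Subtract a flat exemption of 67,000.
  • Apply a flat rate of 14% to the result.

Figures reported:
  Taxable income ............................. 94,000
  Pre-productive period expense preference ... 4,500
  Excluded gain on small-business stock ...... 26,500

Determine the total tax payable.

Regular income tax:
  38,000 × 8% = 3,040
  17,000 × 20% = 3,400
  39,000 × 24% = 9,360
  → 15,800

Book-profits minimum tax:
  Adjusted income: 94,000 + 4,500 + 26,500 = 125,000
  Less exemption 67,000 → base 58,000
  58,000 × 14% = 8,120

15,800 > 8,120, so the regular income tax governs.

15,800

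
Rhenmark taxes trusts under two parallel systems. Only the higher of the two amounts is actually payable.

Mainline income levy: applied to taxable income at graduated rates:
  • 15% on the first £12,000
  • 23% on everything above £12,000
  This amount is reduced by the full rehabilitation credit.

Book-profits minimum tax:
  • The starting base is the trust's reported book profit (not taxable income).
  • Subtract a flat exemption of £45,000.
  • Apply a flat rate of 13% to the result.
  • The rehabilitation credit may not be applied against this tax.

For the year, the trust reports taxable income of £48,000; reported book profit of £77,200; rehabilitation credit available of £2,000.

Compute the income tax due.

Book-profits minimum tax:
  Base (reported book profit): £77,200
  Less exemption £45,000 → base £32,200
  £32,200 × 13% = £4,186

Mainline income levy:
  £12,000 × 15% = £1,800
  £36,000 × 23% = £8,280
  → £10,080
  Less rehabilitation credit £2,000 → £8,080

£8,080 > £4,186, so the mainline income levy governs.

£8,080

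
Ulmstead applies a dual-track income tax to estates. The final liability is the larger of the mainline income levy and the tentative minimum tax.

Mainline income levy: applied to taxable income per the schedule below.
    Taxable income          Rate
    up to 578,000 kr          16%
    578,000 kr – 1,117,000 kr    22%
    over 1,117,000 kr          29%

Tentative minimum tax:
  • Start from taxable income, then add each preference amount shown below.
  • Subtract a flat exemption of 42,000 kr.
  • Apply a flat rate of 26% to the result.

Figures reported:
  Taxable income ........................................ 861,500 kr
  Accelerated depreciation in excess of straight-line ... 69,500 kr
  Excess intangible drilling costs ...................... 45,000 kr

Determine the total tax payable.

Tentative minimum tax:
  Adjusted income: 861,500 kr + 69,500 kr + 45,000 kr = 976,000 kr
  Less exemption 42,000 kr → base 934,000 kr
  934,000 kr × 26% = 242,840 kr

Mainline income levy:
  578,000 kr × 16% = 92,480 kr
  283,500 kr × 22% = 62,370 kr
  → 154,850 kr

242,840 kr > 154,850 kr, so the tentative minimum tax is the binding amount.

242,840 kr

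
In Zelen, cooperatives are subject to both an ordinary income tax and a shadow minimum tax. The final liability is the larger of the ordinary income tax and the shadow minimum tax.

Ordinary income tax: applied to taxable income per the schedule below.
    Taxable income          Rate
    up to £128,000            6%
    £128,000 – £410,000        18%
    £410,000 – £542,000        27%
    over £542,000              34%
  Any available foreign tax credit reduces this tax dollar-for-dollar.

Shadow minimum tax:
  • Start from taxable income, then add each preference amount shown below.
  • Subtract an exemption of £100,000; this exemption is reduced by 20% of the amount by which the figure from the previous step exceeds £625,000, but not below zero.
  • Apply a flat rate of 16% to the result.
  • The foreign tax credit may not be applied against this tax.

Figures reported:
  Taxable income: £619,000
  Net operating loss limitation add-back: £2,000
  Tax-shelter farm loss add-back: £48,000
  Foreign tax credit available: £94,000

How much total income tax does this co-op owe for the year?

Shadow minimum tax:
  Adjusted income: £619,000 + £2,000 + £48,000 = £669,000
  Exemption: £100,000 − 20% × (£669,000 − £625,000) = £100,000 − £8,800 = £91,200
  Base: £669,000 − £91,200 = £577,800
  £577,800 × 16% = £92,448

Ordinary income tax:
  £128,000 × 6% = £7,680
  £282,000 × 18% = £50,760
  £132,000 × 27% = £35,640
  £77,000 × 34% = £26,180
  → £120,260
  Less foreign tax credit £94,000 → £26,260

£92,448 > £26,260, so the shadow minimum tax is the binding amount.

£92,448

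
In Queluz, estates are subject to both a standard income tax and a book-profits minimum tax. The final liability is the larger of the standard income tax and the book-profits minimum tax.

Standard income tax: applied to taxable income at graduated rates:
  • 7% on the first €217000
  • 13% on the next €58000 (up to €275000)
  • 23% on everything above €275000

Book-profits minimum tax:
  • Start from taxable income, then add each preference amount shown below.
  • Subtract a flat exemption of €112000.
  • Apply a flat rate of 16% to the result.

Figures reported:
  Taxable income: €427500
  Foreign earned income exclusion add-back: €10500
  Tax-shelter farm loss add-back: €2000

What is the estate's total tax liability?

€57805

Standard income tax:
  €217000 × 7% = €15190
  €58000 × 13% = €7540
  €152500 × 23% = €35075
  → €57805

Book-profits minimum tax:
  Adjusted income: €427500 + €10500 + €2000 = €440000
  Less exemption €112000 → base €328000
  €328000 × 16% = €52480

€57805 > €52480, so the standard income tax governs.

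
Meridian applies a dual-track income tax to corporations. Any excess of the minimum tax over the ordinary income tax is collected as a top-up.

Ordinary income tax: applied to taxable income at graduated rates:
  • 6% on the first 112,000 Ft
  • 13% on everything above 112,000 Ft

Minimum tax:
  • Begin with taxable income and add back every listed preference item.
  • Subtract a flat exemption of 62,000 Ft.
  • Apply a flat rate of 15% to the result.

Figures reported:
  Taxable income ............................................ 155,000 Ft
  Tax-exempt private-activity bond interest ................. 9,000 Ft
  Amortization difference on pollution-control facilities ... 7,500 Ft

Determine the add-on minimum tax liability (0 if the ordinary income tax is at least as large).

Minimum tax:
  Adjusted income: 155,000 Ft + 9,000 Ft + 7,500 Ft = 171,500 Ft
  Less exemption 62,000 Ft → base 109,500 Ft
  109,500 Ft × 15% = 16,425 Ft

Ordinary income tax:
  112,000 Ft × 6% = 6,720 Ft
  43,000 Ft × 13% = 5,590 Ft
  → 12,310 Ft

Excess of minimum tax over ordinary income tax: 16,425 Ft − 12,310 Ft = 4,115 Ft.

4,115 Ft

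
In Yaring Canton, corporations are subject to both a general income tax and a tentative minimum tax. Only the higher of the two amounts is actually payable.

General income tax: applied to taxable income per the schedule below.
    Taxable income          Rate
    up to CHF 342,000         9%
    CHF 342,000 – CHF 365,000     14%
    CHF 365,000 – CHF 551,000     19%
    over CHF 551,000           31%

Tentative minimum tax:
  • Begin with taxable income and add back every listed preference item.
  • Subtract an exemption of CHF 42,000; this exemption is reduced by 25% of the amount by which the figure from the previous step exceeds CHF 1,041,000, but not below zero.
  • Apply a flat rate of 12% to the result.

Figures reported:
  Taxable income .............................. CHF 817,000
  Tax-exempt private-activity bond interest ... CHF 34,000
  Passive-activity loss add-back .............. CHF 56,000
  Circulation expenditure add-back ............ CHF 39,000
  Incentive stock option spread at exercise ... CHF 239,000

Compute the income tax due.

General income tax:
  CHF 342,000 × 9% = CHF 30,780
  CHF 23,000 × 14% = CHF 3,220
  CHF 186,000 × 19% = CHF 35,340
  CHF 266,000 × 31% = CHF 82,460
  → CHF 151,800

Tentative minimum tax:
  Adjusted income: CHF 817,000 + CHF 34,000 + CHF 56,000 + CHF 39,000 + CHF 239,000 = CHF 1,185,000
  Exemption: CHF 42,000 − 25% × (CHF 1,185,000 − CHF 1,041,000) = CHF 42,000 − CHF 36,000 = CHF 6,000
  Base: CHF 1,185,000 − CHF 6,000 = CHF 1,179,000
  CHF 1,179,000 × 12% = CHF 141,480

CHF 151,800 > CHF 141,480, so the general income tax governs.

CHF 151,800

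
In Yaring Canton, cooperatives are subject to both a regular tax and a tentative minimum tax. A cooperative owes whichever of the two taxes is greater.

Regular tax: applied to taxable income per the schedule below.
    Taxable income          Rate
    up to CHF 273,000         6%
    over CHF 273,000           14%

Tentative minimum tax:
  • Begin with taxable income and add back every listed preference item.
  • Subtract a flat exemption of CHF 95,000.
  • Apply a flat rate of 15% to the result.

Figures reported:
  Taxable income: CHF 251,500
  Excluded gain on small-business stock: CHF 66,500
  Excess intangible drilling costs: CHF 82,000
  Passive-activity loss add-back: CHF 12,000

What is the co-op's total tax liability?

Regular tax:
  CHF 251,500 × 6% = CHF 15,090

Tentative minimum tax:
  Adjusted income: CHF 251,500 + CHF 66,500 + CHF 82,000 + CHF 12,000 = CHF 412,000
  Less exemption CHF 95,000 → base CHF 317,000
  CHF 317,000 × 15% = CHF 47,550

CHF 47,550 > CHF 15,090, so the tentative minimum tax is the binding amount.

CHF 47,550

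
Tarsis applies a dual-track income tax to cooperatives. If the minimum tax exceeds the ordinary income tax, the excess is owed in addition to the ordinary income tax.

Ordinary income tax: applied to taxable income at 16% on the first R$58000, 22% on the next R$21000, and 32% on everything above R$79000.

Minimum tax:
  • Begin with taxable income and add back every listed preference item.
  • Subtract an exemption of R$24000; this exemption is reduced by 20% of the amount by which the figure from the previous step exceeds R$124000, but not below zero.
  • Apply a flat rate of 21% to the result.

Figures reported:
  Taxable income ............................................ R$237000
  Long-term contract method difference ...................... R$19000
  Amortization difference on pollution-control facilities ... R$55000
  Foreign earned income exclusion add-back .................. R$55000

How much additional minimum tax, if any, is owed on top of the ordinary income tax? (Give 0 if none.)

R$12400

Ordinary income tax:
  R$58000 × 16% = R$9280
  R$21000 × 22% = R$4620
  R$158000 × 32% = R$50560
  → R$64460

Minimum tax:
  Adjusted income: R$237000 + R$19000 + R$55000 + R$55000 = R$366000
  Exemption: 20% × (R$366000 − R$124000) = R$48400 ≥ R$24000, so the exemption is fully phased out
  Base: R$366000 − R$0 = R$366000
  R$366000 × 21% = R$76860

Excess of minimum tax over ordinary income tax: R$76860 − R$64460 = R$12400.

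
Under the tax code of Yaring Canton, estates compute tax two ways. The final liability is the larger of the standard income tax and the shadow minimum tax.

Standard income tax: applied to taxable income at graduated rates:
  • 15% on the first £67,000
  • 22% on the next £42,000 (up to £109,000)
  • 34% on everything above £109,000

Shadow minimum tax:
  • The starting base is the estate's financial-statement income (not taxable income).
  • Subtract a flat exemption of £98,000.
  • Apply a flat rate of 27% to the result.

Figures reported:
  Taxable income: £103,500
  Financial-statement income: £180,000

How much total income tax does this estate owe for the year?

Shadow minimum tax:
  Base (financial-statement income): £180,000
  Less exemption £98,000 → base £82,000
  £82,000 × 27% = £22,140

Standard income tax:
  £67,000 × 15% = £10,050
  £36,500 × 22% = £8,030
  → £18,080

£22,140 > £18,080, so the shadow minimum tax is the binding amount.

£22,140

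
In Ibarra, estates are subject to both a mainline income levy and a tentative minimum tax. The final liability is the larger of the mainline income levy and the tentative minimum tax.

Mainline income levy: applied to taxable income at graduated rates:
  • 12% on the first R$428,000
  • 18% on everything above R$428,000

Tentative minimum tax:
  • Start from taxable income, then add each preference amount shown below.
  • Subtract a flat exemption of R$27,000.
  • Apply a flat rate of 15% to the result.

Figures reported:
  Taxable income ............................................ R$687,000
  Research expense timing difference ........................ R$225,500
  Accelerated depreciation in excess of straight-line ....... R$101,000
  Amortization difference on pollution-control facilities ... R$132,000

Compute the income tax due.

R$167,775

Mainline income levy:
  R$428,000 × 12% = R$51,360
  R$259,000 × 18% = R$46,620
  → R$97,980

Tentative minimum tax:
  Adjusted income: R$687,000 + R$225,500 + R$101,000 + R$132,000 = R$1,145,500
  Less exemption R$27,000 → base R$1,118,500
  R$1,118,500 × 15% = R$167,775

R$167,775 > R$97,980, so the tentative minimum tax is the binding amount.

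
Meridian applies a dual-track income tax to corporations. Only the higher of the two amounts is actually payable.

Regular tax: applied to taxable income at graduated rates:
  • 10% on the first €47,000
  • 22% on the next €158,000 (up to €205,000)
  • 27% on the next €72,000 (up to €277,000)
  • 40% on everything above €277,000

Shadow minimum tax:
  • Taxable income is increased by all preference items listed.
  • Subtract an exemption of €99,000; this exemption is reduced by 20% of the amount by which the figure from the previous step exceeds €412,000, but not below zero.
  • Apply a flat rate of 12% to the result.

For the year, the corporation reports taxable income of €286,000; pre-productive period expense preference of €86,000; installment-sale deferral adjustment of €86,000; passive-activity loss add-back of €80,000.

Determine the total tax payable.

€62,500

Shadow minimum tax:
  Adjusted income: €286,000 + €86,000 + €86,000 + €80,000 = €538,000
  Exemption: €99,000 − 20% × (€538,000 − €412,000) = €99,000 − €25,200 = €73,800
  Base: €538,000 − €73,800 = €464,200
  €464,200 × 12% = €55,704

Regular tax:
  €47,000 × 10% = €4,700
  €158,000 × 22% = €34,760
  €72,000 × 27% = €19,440
  €9,000 × 40% = €3,600
  → €62,500

€62,500 > €55,704, so the regular tax governs.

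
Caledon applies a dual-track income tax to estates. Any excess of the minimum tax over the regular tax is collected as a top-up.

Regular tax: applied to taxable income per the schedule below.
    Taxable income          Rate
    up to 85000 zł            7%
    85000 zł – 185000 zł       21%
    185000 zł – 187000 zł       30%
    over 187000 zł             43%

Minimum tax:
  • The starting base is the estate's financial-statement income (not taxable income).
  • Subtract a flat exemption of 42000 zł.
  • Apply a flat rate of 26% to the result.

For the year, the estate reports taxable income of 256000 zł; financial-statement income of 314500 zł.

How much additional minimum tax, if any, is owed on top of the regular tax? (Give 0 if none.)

Regular tax:
  85000 zł × 7% = 5950 zł
  100000 zł × 21% = 21000 zł
  2000 zł × 30% = 600 zł
  69000 zł × 43% = 29670 zł
  → 57220 zł

Minimum tax:
  Base (financial-statement income): 314500 zł
  Less exemption 42000 zł → base 272500 zł
  272500 zł × 26% = 70850 zł

Excess of minimum tax over regular tax: 70850 zł − 57220 zł = 13630 zł.

13630 zł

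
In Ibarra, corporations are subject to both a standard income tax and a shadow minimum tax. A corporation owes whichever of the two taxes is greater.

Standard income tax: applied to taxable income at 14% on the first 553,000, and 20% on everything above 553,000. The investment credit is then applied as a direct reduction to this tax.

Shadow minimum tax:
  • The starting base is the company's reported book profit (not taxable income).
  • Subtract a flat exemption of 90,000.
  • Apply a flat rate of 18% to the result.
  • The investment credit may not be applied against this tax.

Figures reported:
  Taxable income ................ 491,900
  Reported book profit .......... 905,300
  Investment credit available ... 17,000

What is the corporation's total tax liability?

Standard income tax:
  491,900 × 14% = 68,866
  Less investment credit 17,000 → 51,866

Shadow minimum tax:
  Base (reported book profit): 905,300
  Less exemption 90,000 → base 815,300
  815,300 × 18% = 146,754

146,754 > 51,866, so the shadow minimum tax is the binding amount.

146,754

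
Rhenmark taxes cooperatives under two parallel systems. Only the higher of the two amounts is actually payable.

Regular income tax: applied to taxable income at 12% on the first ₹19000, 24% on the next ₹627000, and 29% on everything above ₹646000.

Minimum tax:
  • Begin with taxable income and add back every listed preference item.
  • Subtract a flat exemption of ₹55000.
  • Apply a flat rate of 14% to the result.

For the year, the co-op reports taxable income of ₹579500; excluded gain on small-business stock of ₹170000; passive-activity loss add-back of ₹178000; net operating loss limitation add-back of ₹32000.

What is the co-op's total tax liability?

₹136800

Minimum tax:
  Adjusted income: ₹579500 + ₹170000 + ₹178000 + ₹32000 = ₹959500
  Less exemption ₹55000 → base ₹904500
  ₹904500 × 14% = ₹126630

Regular income tax:
  ₹19000 × 12% = ₹2280
  ₹560500 × 24% = ₹134520
  → ₹136800

₹136800 > ₹126630, so the regular income tax governs.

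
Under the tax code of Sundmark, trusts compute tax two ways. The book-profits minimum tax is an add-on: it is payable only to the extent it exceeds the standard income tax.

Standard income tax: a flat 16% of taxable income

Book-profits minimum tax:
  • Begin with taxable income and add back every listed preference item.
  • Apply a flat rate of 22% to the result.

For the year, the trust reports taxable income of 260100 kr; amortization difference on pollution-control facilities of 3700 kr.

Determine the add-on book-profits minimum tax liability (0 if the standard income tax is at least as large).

Standard income tax:
  260100 kr × 16% = 41616 kr

Book-profits minimum tax:
  Adjusted income: 260100 kr + 3700 kr = 263800 kr
  263800 kr × 22% = 58036 kr

Excess of book-profits minimum tax over standard income tax: 58036 kr − 41616 kr = 16420 kr.

16420 kr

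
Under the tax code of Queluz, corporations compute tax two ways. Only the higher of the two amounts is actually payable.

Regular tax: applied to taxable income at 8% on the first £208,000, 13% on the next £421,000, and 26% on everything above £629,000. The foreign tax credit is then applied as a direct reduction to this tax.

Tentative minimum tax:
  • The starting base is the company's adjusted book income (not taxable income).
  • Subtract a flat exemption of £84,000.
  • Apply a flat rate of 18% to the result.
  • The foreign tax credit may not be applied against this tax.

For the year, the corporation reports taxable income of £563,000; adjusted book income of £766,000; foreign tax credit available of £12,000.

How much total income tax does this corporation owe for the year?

Tentative minimum tax:
  Base (adjusted book income): £766,000
  Less exemption £84,000 → base £682,000
  £682,000 × 18% = £122,760

Regular tax:
  £208,000 × 8% = £16,640
  £355,000 × 13% = £46,150
  → £62,790
  Less foreign tax credit £12,000 → £50,790

£122,760 > £50,790, so the tentative minimum tax is the binding amount.

£122,760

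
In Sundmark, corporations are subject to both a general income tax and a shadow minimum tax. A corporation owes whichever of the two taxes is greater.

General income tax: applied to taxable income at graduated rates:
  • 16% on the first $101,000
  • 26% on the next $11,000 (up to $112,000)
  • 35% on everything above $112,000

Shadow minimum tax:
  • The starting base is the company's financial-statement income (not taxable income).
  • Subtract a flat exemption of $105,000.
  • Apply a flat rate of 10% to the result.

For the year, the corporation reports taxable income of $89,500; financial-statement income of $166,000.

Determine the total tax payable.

General income tax:
  $89,500 × 16% = $14,320

Shadow minimum tax:
  Base (financial-statement income): $166,000
  Less exemption $105,000 → base $61,000
  $61,000 × 10% = $6,100

$14,320 > $6,100, so the general income tax governs.

$14,320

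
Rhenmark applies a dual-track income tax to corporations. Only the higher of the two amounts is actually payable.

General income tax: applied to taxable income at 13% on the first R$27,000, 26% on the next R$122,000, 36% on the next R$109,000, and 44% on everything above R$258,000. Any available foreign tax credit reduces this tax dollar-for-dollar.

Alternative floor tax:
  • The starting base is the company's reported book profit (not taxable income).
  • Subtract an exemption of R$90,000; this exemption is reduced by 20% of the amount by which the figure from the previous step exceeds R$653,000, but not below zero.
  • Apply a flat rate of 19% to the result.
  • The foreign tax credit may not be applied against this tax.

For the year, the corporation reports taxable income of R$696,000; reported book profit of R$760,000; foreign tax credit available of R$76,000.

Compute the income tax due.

Alternative floor tax:
  Base (reported book profit): R$760,000
  Exemption: R$90,000 − 20% × (R$760,000 − R$653,000) = R$90,000 − R$21,400 = R$68,600
  Base: R$760,000 − R$68,600 = R$691,400
  R$691,400 × 19% = R$131,366

General income tax:
  R$27,000 × 13% = R$3,510
  R$122,000 × 26% = R$31,720
  R$109,000 × 36% = R$39,240
  R$438,000 × 44% = R$192,720
  → R$267,190
  Less foreign tax credit R$76,000 → R$191,190

R$191,190 > R$131,366, so the general income tax governs.

R$191,190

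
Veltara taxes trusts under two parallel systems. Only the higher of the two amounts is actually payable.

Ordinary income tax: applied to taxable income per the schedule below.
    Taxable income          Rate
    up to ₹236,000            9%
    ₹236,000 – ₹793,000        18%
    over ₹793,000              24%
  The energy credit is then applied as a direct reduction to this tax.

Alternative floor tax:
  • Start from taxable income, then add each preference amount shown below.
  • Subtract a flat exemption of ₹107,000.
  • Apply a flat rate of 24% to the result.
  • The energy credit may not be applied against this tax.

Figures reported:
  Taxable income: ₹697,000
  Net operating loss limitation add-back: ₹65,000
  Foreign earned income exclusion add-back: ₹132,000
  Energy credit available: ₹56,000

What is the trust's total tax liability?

₹188,880

Alternative floor tax:
  Adjusted income: ₹697,000 + ₹65,000 + ₹132,000 = ₹894,000
  Less exemption ₹107,000 → base ₹787,000
  ₹787,000 × 24% = ₹188,880

Ordinary income tax:
  ₹236,000 × 9% = ₹21,240
  ₹461,000 × 18% = ₹82,980
  → ₹104,220
  Less energy credit ₹56,000 → ₹48,220

₹188,880 > ₹48,220, so the alternative floor tax is the binding amount.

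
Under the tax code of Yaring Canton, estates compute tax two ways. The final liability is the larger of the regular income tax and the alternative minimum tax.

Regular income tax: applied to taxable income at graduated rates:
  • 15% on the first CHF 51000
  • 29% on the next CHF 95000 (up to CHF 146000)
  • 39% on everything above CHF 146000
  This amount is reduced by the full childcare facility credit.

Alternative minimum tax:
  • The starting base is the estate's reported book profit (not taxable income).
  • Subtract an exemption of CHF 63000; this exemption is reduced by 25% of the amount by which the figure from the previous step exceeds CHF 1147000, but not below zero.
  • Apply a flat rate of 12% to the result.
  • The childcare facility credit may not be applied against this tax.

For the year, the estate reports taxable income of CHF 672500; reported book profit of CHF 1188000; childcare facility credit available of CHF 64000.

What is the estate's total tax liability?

Regular income tax:
  CHF 51000 × 15% = CHF 7650
  CHF 95000 × 29% = CHF 27550
  CHF 526500 × 39% = CHF 205335
  → CHF 240535
  Less childcare facility credit CHF 64000 → CHF 176535

Alternative minimum tax:
  Base (reported book profit): CHF 1188000
  Exemption: CHF 63000 − 25% × (CHF 1188000 − CHF 1147000) = CHF 63000 − CHF 10250 = CHF 52750
  Base: CHF 1188000 − CHF 52750 = CHF 1135250
  CHF 1135250 × 12% = CHF 136230

CHF 176535 > CHF 136230, so the regular income tax governs.

CHF 176535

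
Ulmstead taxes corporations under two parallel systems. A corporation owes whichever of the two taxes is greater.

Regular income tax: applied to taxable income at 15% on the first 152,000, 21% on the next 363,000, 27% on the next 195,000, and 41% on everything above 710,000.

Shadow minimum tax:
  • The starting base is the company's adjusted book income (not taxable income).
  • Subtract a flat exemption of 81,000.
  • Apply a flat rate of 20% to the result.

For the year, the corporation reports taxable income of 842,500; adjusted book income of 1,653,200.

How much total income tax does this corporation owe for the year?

314,440

Regular income tax:
  152,000 × 15% = 22,800
  363,000 × 21% = 76,230
  195,000 × 27% = 52,650
  132,500 × 41% = 54,325
  → 206,005

Shadow minimum tax:
  Base (adjusted book income): 1,653,200
  Less exemption 81,000 → base 1,572,200
  1,572,200 × 20% = 314,440

314,440 > 206,005, so the shadow minimum tax is the binding amount.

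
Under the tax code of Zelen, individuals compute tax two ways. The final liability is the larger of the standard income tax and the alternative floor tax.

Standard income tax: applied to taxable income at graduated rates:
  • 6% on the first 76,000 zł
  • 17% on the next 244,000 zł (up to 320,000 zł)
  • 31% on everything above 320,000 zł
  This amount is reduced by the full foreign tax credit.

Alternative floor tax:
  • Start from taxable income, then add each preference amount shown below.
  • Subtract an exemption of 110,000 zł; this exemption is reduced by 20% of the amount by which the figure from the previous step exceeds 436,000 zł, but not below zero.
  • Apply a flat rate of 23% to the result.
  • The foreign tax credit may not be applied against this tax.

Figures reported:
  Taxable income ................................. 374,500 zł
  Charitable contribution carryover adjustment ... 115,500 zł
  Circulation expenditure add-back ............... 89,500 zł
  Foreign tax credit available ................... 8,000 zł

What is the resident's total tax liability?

114,586 zł

Alternative floor tax:
  Adjusted income: 374,500 zł + 115,500 zł + 89,500 zł = 579,500 zł
  Exemption: 110,000 zł − 20% × (579,500 zł − 436,000 zł) = 110,000 zł − 28,700 zł = 81,300 zł
  Base: 579,500 zł − 81,300 zł = 498,200 zł
  498,200 zł × 23% = 114,586 zł

Standard income tax:
  76,000 zł × 6% = 4,560 zł
  244,000 zł × 17% = 41,480 zł
  54,500 zł × 31% = 16,895 zł
  → 62,935 zł
  Less foreign tax credit 8,000 zł → 54,935 zł

114,586 zł > 54,935 zł, so the alternative floor tax is the binding amount.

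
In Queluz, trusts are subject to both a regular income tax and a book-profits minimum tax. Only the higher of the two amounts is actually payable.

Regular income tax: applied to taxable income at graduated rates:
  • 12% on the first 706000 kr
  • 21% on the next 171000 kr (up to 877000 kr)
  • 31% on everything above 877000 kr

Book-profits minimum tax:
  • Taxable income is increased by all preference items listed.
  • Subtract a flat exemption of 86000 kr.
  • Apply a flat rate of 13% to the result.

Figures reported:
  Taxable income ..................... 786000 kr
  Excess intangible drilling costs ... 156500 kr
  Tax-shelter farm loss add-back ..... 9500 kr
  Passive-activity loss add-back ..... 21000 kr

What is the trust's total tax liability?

115310 kr

Regular income tax:
  706000 kr × 12% = 84720 kr
  80000 kr × 21% = 16800 kr
  → 101520 kr

Book-profits minimum tax:
  Adjusted income: 786000 kr + 156500 kr + 9500 kr + 21000 kr = 973000 kr
  Less exemption 86000 kr → base 887000 kr
  887000 kr × 13% = 115310 kr

115310 kr > 101520 kr, so the book-profits minimum tax is the binding amount.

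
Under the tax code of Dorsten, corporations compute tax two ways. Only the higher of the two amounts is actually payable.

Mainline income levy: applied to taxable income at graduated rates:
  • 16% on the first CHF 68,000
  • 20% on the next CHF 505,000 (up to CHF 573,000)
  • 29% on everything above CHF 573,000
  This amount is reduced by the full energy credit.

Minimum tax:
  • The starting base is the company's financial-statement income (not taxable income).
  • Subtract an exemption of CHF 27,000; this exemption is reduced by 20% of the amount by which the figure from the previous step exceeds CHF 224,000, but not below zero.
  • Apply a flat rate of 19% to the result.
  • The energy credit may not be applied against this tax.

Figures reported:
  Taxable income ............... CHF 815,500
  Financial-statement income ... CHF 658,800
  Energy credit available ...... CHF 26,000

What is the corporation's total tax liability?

Mainline income levy:
  CHF 68,000 × 16% = CHF 10,880
  CHF 505,000 × 20% = CHF 101,000
  CHF 242,500 × 29% = CHF 70,325
  → CHF 182,205
  Less energy credit CHF 26,000 → CHF 156,205

Minimum tax:
  Base (financial-statement income): CHF 658,800
  Exemption: 20% × (CHF 658,800 − CHF 224,000) = CHF 86,960 ≥ CHF 27,000, so the exemption is fully phased out
  Base: CHF 658,800 − CHF 0 = CHF 658,800
  CHF 658,800 × 19% = CHF 125,172

CHF 156,205 > CHF 125,172, so the mainline income levy governs.

CHF 156,205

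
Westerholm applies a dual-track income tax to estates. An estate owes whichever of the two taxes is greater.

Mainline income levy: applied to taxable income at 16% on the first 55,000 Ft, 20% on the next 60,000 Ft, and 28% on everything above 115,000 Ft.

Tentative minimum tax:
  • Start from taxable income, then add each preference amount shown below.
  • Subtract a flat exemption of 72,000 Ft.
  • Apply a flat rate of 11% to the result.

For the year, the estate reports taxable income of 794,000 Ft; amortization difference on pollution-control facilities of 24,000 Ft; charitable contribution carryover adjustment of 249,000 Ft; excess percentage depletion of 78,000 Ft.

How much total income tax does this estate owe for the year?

Tentative minimum tax:
  Adjusted income: 794,000 Ft + 24,000 Ft + 249,000 Ft + 78,000 Ft = 1,145,000 Ft
  Less exemption 72,000 Ft → base 1,073,000 Ft
  1,073,000 Ft × 11% = 118,030 Ft

Mainline income levy:
  55,000 Ft × 16% = 8,800 Ft
  60,000 Ft × 20% = 12,000 Ft
  679,000 Ft × 28% = 190,120 Ft
  → 210,920 Ft

210,920 Ft > 118,030 Ft, so the mainline income levy governs.

210,920 Ft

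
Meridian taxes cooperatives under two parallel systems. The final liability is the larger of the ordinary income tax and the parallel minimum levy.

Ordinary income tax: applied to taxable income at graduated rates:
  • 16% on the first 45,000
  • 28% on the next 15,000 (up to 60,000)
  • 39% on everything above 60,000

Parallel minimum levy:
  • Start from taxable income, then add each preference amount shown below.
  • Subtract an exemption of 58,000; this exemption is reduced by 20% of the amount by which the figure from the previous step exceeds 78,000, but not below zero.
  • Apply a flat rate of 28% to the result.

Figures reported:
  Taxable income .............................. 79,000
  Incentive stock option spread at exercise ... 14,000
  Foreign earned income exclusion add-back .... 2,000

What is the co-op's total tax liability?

18,810

Parallel minimum levy:
  Adjusted income: 79,000 + 14,000 + 2,000 = 95,000
  Exemption: 58,000 − 20% × (95,000 − 78,000) = 58,000 − 3,400 = 54,600
  Base: 95,000 − 54,600 = 40,400
  40,400 × 28% = 11,312

Ordinary income tax:
  45,000 × 16% = 7,200
  15,000 × 28% = 4,200
  19,000 × 39% = 7,410
  → 18,810

18,810 > 11,312, so the ordinary income tax governs.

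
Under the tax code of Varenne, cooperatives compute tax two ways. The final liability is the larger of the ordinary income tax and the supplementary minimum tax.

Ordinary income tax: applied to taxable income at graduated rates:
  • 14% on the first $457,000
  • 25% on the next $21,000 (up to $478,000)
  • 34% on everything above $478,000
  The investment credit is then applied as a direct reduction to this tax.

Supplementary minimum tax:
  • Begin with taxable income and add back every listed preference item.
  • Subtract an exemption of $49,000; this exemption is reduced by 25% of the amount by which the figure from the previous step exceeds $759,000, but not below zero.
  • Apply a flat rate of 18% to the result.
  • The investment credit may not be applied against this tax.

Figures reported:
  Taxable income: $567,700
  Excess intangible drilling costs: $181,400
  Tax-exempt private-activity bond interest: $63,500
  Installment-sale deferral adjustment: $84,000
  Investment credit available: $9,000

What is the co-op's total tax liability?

$158,760

Ordinary income tax:
  $457,000 × 14% = $63,980
  $21,000 × 25% = $5,250
  $89,700 × 34% = $30,498
  → $99,728
  Less investment credit $9,000 → $90,728

Supplementary minimum tax:
  Adjusted income: $567,700 + $181,400 + $63,500 + $84,000 = $896,600
  Exemption: $49,000 − 25% × ($896,600 − $759,000) = $49,000 − $34,400 = $14,600
  Base: $896,600 − $14,600 = $882,000
  $882,000 × 18% = $158,760

$158,760 > $90,728, so the supplementary minimum tax is the binding amount.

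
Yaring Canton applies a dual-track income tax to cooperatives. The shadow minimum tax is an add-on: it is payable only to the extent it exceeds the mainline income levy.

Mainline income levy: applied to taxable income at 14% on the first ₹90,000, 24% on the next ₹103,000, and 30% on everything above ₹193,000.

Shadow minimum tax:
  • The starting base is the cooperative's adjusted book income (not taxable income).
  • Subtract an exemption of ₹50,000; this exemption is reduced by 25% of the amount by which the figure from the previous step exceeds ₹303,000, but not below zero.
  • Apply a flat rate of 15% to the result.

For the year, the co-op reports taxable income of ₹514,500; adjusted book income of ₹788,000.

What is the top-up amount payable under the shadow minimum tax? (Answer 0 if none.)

Mainline income levy:
  ₹90,000 × 14% = ₹12,600
  ₹103,000 × 24% = ₹24,720
  ₹321,500 × 30% = ₹96,450
  → ₹133,770

Shadow minimum tax:
  Base (adjusted book income): ₹788,000
  Exemption: 25% × (₹788,000 − ₹303,000) = ₹121,250 ≥ ₹50,000, so the exemption is fully phased out
  Base: ₹788,000 − ₹0 = ₹788,000
  ₹788,000 × 15% = ₹118,200

₹118,200 ≤ ₹133,770, so no add-on is due.

₹0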